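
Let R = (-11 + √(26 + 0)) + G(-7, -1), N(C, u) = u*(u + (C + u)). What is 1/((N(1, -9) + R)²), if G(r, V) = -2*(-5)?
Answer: (152 + √26)⁻² ≈ 4.0518e-5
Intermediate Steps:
G(r, V) = 10
N(C, u) = u*(C + 2*u)
R = -1 + √26 (R = (-11 + √(26 + 0)) + 10 = (-11 + √26) + 10 = -1 + √26 ≈ 4.0990)
1/((N(1, -9) + R)²) = 1/((-9*(1 + 2*(-9)) + (-1 + √26))²) = 1/((-9*(1 - 18) + (-1 + √26))²) = 1/((-9*(-17) + (-1 + √26))²) = 1/((153 + (-1 + √26))²) = 1/((152 + √26)²) = (152 + √26)⁻²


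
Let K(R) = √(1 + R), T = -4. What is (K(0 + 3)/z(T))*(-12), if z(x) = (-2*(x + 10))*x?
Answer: -½ ≈ -0.50000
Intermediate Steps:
z(x) = x*(-20 - 2*x) (z(x) = (-2*(10 + x))*x = (-20 - 2*x)*x = x*(-20 - 2*x))
(K(0 + 3)/z(T))*(-12) = (√(1 + (0 + 3))/((-2*(-4)*(10 - 4))))*(-12) = (√(1 + 3)/((-2*(-4)*6)))*(-12) = (√4/48)*(-12) = ((1/48)*2)*(-12) = (1/24)*(-12) = -½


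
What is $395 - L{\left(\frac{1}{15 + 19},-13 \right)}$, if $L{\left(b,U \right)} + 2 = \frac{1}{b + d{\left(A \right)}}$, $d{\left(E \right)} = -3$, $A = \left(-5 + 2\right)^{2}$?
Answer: $\frac{40131}{101} \approx 397.34$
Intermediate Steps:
$A = 9$ ($A = \left(-3\right)^{2} = 9$)
$L{\left(b,U \right)} = -2 + \frac{1}{-3 + b}$ ($L{\left(b,U \right)} = -2 + \frac{1}{b - 3} = -2 + \frac{1}{-3 + b}$)
$395 - L{\left(\frac{1}{15 + 19},-13 \right)} = 395 - \frac{7 - \frac{2}{15 + 19}}{-3 + \frac{1}{15 + 19}} = 395 - \frac{7 - \frac{2}{34}}{-3 + \frac{1}{34}} = 395 - \frac{7 - \frac{1}{17}}{-3 + \frac{1}{34}} = 395 - \frac{7 - \frac{1}{17}}{- \frac{101}{34}} = 395 - \left(- \frac{34}{101}\right) \frac{118}{17} = 395 - - \frac{236}{101} = 395 + \frac{236}{101} = \frac{40131}{101}$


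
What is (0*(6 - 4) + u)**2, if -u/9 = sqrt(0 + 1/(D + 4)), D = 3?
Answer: 81/7 ≈ 11.571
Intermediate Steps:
u = -9*sqrt(7)/7 (u = -9*sqrt(0 + 1/(3 + 4)) = -9*sqrt(0 + 1/7) = -9*sqrt(7)/7 ≈ -3.4017)
(0*(6 - 4) + u)**2 = (0*(6 - 4) - 9*sqrt(7)/7)**2 = (0*2 - 9*sqrt(7)/7)**2 = (0 - 9*sqrt(7)/7)**2 = (-9*sqrt(7)/7)**2 = 81/7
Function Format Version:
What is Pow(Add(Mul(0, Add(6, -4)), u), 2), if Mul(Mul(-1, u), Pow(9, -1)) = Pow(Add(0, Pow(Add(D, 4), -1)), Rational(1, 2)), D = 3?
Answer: Rational(81, 7) ≈ 11.571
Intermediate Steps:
u = Mul(Rational(-9, 7), Pow(7, Rational(1, 2))) (u = Mul(-9, Pow(Add(0, Pow(Add(3, 4), -1)), Rational(1, 2))) = Mul(-9, Pow(Add(0, Pow(7, -1)), Rational(1, 2))) = Mul(-9, Pow(Add(0, Rational(1, 7)), Rational(1, 2))) = Mul(-9, Pow(Rational(1, 7), Rational(1, 2))) = Mul(-9, Mul(Rational(1, 7), Pow(7, Rational(1, 2)))) = Mul(Rational(-9, 7), Pow(7, Rational(1, 2))) ≈ -3.4017)
Pow(Add(Mul(0, Add(6, -4)), u), 2) = Pow(Add(Mul(0, Add(6, -4)), Mul(Rational(-9, 7), Pow(7, Rational(1, 2)))), 2) = Pow(Add(Mul(0, 2), Mul(Rational(-9, 7), Pow(7, Rational(1, 2)))), 2) = Pow(Add(0, Mul(Rational(-9, 7), Pow(7, Rational(1, 2)))), 2) = Pow(Mul(Rational(-9, 7), Pow(7, Rational(1, 2))), 2) = Rational(81, 7)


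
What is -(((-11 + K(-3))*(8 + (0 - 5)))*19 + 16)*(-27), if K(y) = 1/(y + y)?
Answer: -33507/2 ≈ -16754.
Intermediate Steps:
K(y) = 1/(2*y)
-(((-11 + K(-3))*(8 + (0 - 5)))*19 + 16)*(-27) = -(((-11 + (½)/(-3))*(8 + (0 - 5)))*19 + 16)*(-27) = -(((-11 + (½)*(-⅓))*(8 - 5))*19 + 16)*(-27) = -(((-11 - ⅙)*3)*19 + 16)*(-27) = -(-67/6*3*19 + 16)*(-27) = -(-67/2*19 + 16)*(-27) = -(-1273/2 + 16)*(-27) = -1*(-1241/2)*(-27) = (1241/2)*(-27) = -33507/2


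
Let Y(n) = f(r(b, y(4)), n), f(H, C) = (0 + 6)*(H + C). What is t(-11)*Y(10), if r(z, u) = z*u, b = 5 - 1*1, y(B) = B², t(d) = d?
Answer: -4884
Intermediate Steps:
b = 4 (b = 5 - 1 = 4)
r(z, u) = u*z
f(H, C) = 6*C + 6*H (f(H, C) = 6*(C + H) = 6*C + 6*H)
Y(n) = 384 + 6*n (Y(n) = 6*n + 6*(4²*4) = 6*n + 6*(16*4) = 6*n + 6*64 = 6*n + 384 = 384 + 6*n)
t(-11)*Y(10) = -11*(384 + 6*10) = -11*(384 + 60) = -11*444 = -4884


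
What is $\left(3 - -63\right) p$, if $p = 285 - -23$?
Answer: $20328$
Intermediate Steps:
$p = 308$ ($p = 285 + 23 = 308$)
$\left(3 - -63\right) p = \left(3 - -63\right) 308 = \left(3 + 63\right) 308 = 66 \cdot 308 = 20328$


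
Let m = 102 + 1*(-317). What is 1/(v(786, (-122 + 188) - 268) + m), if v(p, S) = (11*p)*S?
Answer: -1/1746707 ≈ -5.7251e-7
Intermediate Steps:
v(p, S) = 11*S*p
m = -215 (m = 102 - 317 = -215)
1/(v(786, (-122 + 188) - 268) + m) = 1/(11*((-122 + 188) - 268)*786 - 215) = 1/(11*(66 - 268)*786 - 215) = 1/(11*(-202)*786 - 215) = 1/(-1746492 - 215) = 1/(-1746707) = -1/1746707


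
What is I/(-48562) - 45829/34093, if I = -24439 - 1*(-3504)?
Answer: -1511810943/1655624266 ≈ -0.91314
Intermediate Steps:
I = -20935 (I = -24439 + 3504 = -20935)
I/(-48562) - 45829/34093 = -20935/(-48562) - 45829/34093 = -20935*(-1/48562) - 45829*1/34093 = 20935/48562 - 45829/34093 = -1511810943/1655624266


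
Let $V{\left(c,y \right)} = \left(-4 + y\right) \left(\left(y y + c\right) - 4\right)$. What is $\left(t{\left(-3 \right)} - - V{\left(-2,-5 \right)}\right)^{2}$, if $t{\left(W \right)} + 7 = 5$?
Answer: $29929$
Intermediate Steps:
$t{\left(W \right)} = -2$ ($t{\left(W \right)} = -7 + 5 = -2$)
$V{\left(c,y \right)} = \left(-4 + y\right) \left(-4 + c + y^{2}\right)$ ($V{\left(c,y \right)} = \left(-4 + y\right) \left(\left(y^{2} + c\right) - 4\right) = \left(-4 + y\right) \left(\left(c + y^{2}\right) - 4\right) = \left(-4 + y\right) \left(-4 + c + y^{2}\right)$)
$\left(t{\left(-3 \right)} - - V{\left(-2,-5 \right)}\right)^{2} = \left(-2 - \left(-54 + 100 + 125\right)\right)^{2} = \left(-2 + \left(\left(16 - 125 + 8 + 20 - 100 + 10\right) + 0\right)\right)^{2} = \left(-2 + \left(-171 + 0\right)\right)^{2} = \left(-2 - 171\right)^{2} = \left(-173\right)^{2} = 29929$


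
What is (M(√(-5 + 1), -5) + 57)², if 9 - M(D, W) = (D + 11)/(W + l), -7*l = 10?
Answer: 1031557/225 + 85316*I/2025 ≈ 4584.7 + 42.131*I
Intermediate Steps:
l = -10/7 (l = -⅐*10 = -10/7 ≈ -1.4286)
M(D, W) = 9 - (11 + D)/(-10/7 + W) (M(D, W) = 9 - (D + 11)/(W - 10/7) = 9 - (11 + D)/(-10/7 + W))
(M(√(-5 + 1), -5) + 57)² = ((-167 - 7*√(-5 + 1) + 63*(-5))/(-10 + 7*(-5)) + 57)² = ((-167 - 14*I - 315)/(-10 - 35) + 57)² = ((-167 - 14*I - 315)/(-45) + 57)² = (-(-167 - 14*I - 315)/45 + 57)² = (-(-482 - 14*I)/45 + 57)² = ((482/45 + 14*I/45) + 57)² = (3047/45 + 14*I/45)²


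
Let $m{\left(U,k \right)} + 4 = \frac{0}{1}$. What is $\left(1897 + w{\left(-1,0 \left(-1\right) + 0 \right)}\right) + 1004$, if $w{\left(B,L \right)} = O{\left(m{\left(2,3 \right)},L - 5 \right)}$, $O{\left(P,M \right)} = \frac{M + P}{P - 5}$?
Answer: $2902$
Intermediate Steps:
$m{\left(U,k \right)} = -4$ ($m{\left(U,k \right)} = -4 + \frac{0}{1} = -4 + 0 \cdot 1 = -4 + 0 = -4$)
$O{\left(P,M \right)} = \frac{M + P}{-5 + P}$
$w{\left(B,L \right)} = 1 - \frac{L}{9}$ ($w{\left(B,L \right)} = \frac{\left(L - 5\right) - 4}{-5 - 4} = \frac{\left(L - 5\right) - 4}{-9} = - \frac{\left(-5 + L\right) - 4}{9} = - \frac{-9 + L}{9} = 1 - \frac{L}{9}$)
$\left(1897 + w{\left(-1,0 \left(-1\right) + 0 \right)}\right) + 1004 = \left(1897 + \left(1 - \frac{0 \left(-1\right) + 0}{9}\right)\right) + 1004 = \left(1897 + \left(1 - \frac{0 + 0}{9}\right)\right) + 1004 = \left(1897 + \left(1 - 0\right)\right) + 1004 = \left(1897 + \left(1 + 0\right)\right) + 1004 = \left(1897 + 1\right) + 1004 = 1898 + 1004 = 2902$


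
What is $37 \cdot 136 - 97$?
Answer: $4935$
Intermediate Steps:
$37 \cdot 136 - 97 = 5032 - 97 = 4935$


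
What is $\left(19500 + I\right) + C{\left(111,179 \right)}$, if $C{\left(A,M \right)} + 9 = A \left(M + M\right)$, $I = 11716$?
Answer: $70945$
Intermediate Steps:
$C{\left(A,M \right)} = -9 + 2 A M$ ($C{\left(A,M \right)} = -9 + A \left(M + M\right) = -9 + A 2 M = -9 + 2 A M$)
$\left(19500 + I\right) + C{\left(111,179 \right)} = \left(19500 + 11716\right) - \left(9 - 39738\right) = 31216 + \left(-9 + 39738\right) = 31216 + 39729 = 70945$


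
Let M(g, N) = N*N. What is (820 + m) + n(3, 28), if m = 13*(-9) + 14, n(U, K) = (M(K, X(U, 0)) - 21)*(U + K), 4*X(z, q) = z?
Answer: 1335/16 ≈ 83.438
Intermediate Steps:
X(z, q) = z/4
M(g, N) = N**2
n(U, K) = (-21 + U**2/16)*(K + U) (n(U, K) = ((U/4)**2 - 21)*(U + K) = (U**2/16 - 21)*(K + U) = (-21 + U**2/16)*(K + U))
m = -103 (m = -117 + 14 = -103)
(820 + m) + n(3, 28) = (820 - 103) + (-21*28 - 21*3 + (1/16)*3**3 + (1/16)*28*3**2) = 717 + (-588 - 63 + (1/16)*27 + (1/16)*28*9) = 717 + (-588 - 63 + 27/16 + 63/4) = 717 - 10137/16 = 1335/16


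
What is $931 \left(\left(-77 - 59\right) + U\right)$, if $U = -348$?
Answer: $-450604$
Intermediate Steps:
$931 \left(\left(-77 - 59\right) + U\right) = 931 \left(\left(-77 - 59\right) - 348\right) = 931 \left(-136 - 348\right) = 931 \left(-484\right) = -450604$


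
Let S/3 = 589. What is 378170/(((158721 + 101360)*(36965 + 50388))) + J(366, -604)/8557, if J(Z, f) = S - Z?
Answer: 31832352686483/194405247309301 ≈ 0.16374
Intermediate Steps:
S = 1767 (S = 3*589 = 1767)
J(Z, f) = 1767 - Z
378170/(((158721 + 101360)*(36965 + 50388))) + J(366, -604)/8557 = 378170/(((158721 + 101360)*(36965 + 50388))) + (1767 - 1*366)/8557 = 378170/((260081*87353)) + (1767 - 366)*(1/8557) = 378170/22718855593 + 1401*(1/8557) = 378170*(1/22718855593) + 1401/8557 = 378170/22718855593 + 1401/8557 = 31832352686483/194405247309301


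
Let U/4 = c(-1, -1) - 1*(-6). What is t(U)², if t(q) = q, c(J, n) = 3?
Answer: 1296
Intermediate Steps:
U = 36 (U = 4*(3 - 1*(-6)) = 4*(3 + 6) = 4*9 = 36)
t(U)² = 36² = 1296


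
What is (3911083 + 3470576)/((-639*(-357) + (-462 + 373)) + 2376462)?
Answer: 7381659/2604496 ≈ 2.8342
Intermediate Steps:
(3911083 + 3470576)/((-639*(-357) + (-462 + 373)) + 2376462) = 7381659/((228123 - 89) + 2376462) = 7381659/(228034 + 2376462) = 7381659/2604496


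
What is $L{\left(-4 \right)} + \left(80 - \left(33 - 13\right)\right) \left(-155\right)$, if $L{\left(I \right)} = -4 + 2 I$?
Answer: $-9312$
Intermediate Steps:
$L{\left(-4 \right)} + \left(80 - \left(33 - 13\right)\right) \left(-155\right) = \left(-4 + 2 \left(-4\right)\right) + \left(80 - \left(33 - 13\right)\right) \left(-155\right) = \left(-4 - 8\right) + \left(80 - \left(33 - 13\right)\right) \left(-155\right) = -12 + \left(80 - 20\right) \left(-155\right) = -12 + 60 \left(-155\right) = -12 - 9300 = -9312$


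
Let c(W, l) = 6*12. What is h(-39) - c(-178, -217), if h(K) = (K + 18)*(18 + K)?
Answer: 369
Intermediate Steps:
c(W, l) = 72
h(K) = (18 + K)² (h(K) = (18 + K)*(18 + K) = (18 + K)²)
h(-39) - c(-178, -217) = (18 - 39)² - 1*72 = (-21)² - 72 = 441 - 72 = 369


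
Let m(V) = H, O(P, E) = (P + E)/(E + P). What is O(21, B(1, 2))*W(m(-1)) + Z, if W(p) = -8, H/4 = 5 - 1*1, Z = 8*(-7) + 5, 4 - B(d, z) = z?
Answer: -59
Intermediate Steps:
B(d, z) = 4 - z
Z = -51 (Z = -56 + 5 = -51)
O(P, E) = 1 (O(P, E) = (E + P)/(E + P) = 1)
H = 16 (H = 4*(5 - 1*1) = 4*(5 - 1) = 4*4 = 16)
m(V) = 16
O(21, B(1, 2))*W(m(-1)) + Z = 1*(-8) - 51 = -8 - 51 = -59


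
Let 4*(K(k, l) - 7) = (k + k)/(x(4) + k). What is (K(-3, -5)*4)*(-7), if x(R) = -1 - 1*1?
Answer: -1022/5 ≈ -204.40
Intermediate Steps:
x(R) = -2 (x(R) = -1 - 1 = -2)
K(k, l) = 7 + k/(2*(-2 + k)) (K(k, l) = 7 + ((k + k)/(-2 + k))/4 = 7 + ((2*k)/(-2 + k))/4 = 7 + (2*k/(-2 + k))/4 = 7 + k/(2*(-2 + k)))
(K(-3, -5)*4)*(-7) = (((-28 + 15*(-3))/(2*(-2 - 3)))*4)*(-7) = (((½)*(-28 - 45)/(-5))*4)*(-7) = (((½)*(-⅕)*(-73))*4)*(-7) = ((73/10)*4)*(-7) = (146/5)*(-7) = -1022/5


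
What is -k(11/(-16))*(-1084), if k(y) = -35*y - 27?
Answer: -12737/4 ≈ -3184.3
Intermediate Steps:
k(y) = -27 - 35*y
-k(11/(-16))*(-1084) = -(-27 - 385/(-16))*(-1084) = -(-27 - 385*(-1)/16)*(-1084) = -(-27 - 35*(-11/16))*(-1084) = -(-27 + 385/16)*(-1084) = -1*(-47/16)*(-1084) = (47/16)*(-1084) = -12737/4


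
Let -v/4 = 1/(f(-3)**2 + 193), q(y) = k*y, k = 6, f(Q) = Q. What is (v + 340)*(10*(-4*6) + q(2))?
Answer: -7829064/101 ≈ -77516.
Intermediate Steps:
q(y) = 6*y
v = -2/101 (v = -4/((-3)**2 + 193) = -4/(9 + 193) = -4/202 = -4*1/202 = -2/101 ≈ -0.019802)
(v + 340)*(10*(-4*6) + q(2)) = (-2/101 + 340)*(10*(-4*6) + 6*2) = 34338*(10*(-24) + 12)/101 = 34338*(-240 + 12)/101 = (34338/101)*(-228) = -7829064/101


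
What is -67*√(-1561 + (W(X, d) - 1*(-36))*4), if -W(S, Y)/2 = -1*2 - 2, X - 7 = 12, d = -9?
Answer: -67*I*√1385 ≈ -2493.4*I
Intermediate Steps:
X = 19 (X = 7 + 12 = 19)
W(S, Y) = 8 (W(S, Y) = -2*(-1*2 - 2) = -2*(-2 - 2) = -2*(-4) = 8)
-67*√(-1561 + (W(X, d) - 1*(-36))*4) = -67*√(-1561 + (8 - 1*(-36))*4) = -67*√(-1561 + (8 + 36)*4) = -67*√(-1561 + 44*4) = -67*√(-1561 + 176) = -67*I*√1385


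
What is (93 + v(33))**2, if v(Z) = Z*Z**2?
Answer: 1298160900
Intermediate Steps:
v(Z) = Z**3
(93 + v(33))**2 = (93 + 33**3)**2 = (93 + 35937)**2 = 36030**2 = 1298160900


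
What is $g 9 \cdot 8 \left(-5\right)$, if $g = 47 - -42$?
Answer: $-32040$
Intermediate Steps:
$g = 89$ ($g = 47 + 42 = 89$)
$g 9 \cdot 8 \left(-5\right) = 89 \cdot 9 \cdot 8 \left(-5\right) = 89 \cdot 72 \left(-5\right) = 6408 \left(-5\right) = -32040$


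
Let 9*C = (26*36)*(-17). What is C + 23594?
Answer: 21826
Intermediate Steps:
C = -1768 (C = ((26*36)*(-17))/9 = (936*(-17))/9 = (⅑)*(-15912) = -1768)
C + 23594 = -1768 + 23594 = 21826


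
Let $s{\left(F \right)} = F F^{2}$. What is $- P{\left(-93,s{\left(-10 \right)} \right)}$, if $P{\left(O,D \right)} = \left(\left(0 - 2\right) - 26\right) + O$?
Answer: $121$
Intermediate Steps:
$s{\left(F \right)} = F^{3}$
$P{\left(O,D \right)} = -28 + O$ ($P{\left(O,D \right)} = \left(-2 - 26\right) + O = -28 + O$)
$- P{\left(-93,s{\left(-10 \right)} \right)} = - (-28 - 93) = \left(-1\right) \left(-121\right) = 121$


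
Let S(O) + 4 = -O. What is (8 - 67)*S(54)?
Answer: 3422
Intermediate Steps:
S(O) = -4 - O
(8 - 67)*S(54) = (8 - 67)*(-4 - 1*54) = -59*(-4 - 54) = -59*(-58) = 3422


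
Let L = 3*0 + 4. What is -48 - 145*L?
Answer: -628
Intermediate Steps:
L = 4 (L = 0 + 4 = 4)
-48 - 145*L = -48 - 145*4 = -48 - 580 = -628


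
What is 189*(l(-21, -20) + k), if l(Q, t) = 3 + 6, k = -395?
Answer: -72954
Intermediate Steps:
l(Q, t) = 9
189*(l(-21, -20) + k) = 189*(9 - 395) = 189*(-386) = -72954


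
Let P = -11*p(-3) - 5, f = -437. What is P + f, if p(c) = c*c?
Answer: -541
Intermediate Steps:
p(c) = c²
P = -104 (P = -11*(-3)² - 5 = -11*9 - 5 = -99 - 5 = -104)
P + f = -104 - 437 = -541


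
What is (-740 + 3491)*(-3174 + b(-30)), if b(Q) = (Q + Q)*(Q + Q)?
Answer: 1171926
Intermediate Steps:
b(Q) = 4*Q**2 (b(Q) = (2*Q)*(2*Q) = 4*Q**2)
(-740 + 3491)*(-3174 + b(-30)) = (-740 + 3491)*(-3174 + 4*(-30)**2) = 2751*(-3174 + 4*900) = 2751*(-3174 + 3600) = 2751*426 = 1171926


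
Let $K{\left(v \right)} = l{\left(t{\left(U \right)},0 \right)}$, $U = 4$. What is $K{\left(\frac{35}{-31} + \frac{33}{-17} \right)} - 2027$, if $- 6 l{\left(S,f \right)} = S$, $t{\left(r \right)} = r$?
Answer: $- \frac{6083}{3} \approx -2027.7$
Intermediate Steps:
$l{\left(S,f \right)} = - \frac{S}{6}$
$K{\left(v \right)} = - \frac{2}{3}$ ($K{\left(v \right)} = \left(- \frac{1}{6}\right) 4 = - \frac{2}{3}$)
$K{\left(\frac{35}{-31} + \frac{33}{-17} \right)} - 2027 = - \frac{2}{3} - 2027 = - \frac{6083}{3}$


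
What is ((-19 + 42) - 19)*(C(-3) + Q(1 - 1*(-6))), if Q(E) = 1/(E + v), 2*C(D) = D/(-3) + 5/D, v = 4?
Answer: -32/33 ≈ -0.96970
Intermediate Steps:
C(D) = -D/6 + 5/(2*D) (C(D) = (D/(-3) + 5/D)/2 = (D*(-⅓) + 5/D)/2 = (-D/3 + 5/D)/2 = (5/D - D/3)/2 = -D/6 + 5/(2*D))
Q(E) = 1/(4 + E) (Q(E) = 1/(E + 4) = 1/(4 + E))
((-19 + 42) - 19)*(C(-3) + Q(1 - 1*(-6))) = ((-19 + 42) - 19)*((⅙)*(15 - 1*(-3)²)/(-3) + 1/(4 + (1 - 1*(-6)))) = (23 - 19)*((⅙)*(-⅓)*(15 - 1*9) + 1/(4 + (1 + 6))) = 4*((⅙)*(-⅓)*(15 - 9) + 1/(4 + 7)) = 4*((⅙)*(-⅓)*6 + 1/11) = 4*(-⅓ + 1/11) = 4*(-8/33) = -32/33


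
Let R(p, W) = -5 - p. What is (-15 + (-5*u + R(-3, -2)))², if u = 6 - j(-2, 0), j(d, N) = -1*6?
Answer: 5929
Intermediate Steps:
j(d, N) = -6
u = 12 (u = 6 - 1*(-6) = 6 + 6 = 12)
(-15 + (-5*u + R(-3, -2)))² = (-15 + (-5*12 + (-5 - 1*(-3))))² = (-15 + (-60 + (-5 + 3)))² = (-15 + (-60 - 2))² = (-15 - 62)² = (-77)² = 5929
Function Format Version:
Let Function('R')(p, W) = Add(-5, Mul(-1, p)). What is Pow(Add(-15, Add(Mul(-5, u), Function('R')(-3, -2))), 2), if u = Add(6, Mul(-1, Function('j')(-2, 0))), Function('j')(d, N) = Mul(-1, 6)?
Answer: 5929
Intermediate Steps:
Function('j')(d, N) = -6
u = 12 (u = Add(6, Mul(-1, -6)) = Add(6, 6) = 12)
Pow(Add(-15, Add(Mul(-5, u), Function('R')(-3, -2))), 2) = Pow(Add(-15, Add(Mul(-5, 12), Add(-5, Mul(-1, -3)))), 2) = Pow(Add(-15, Add(-60, Add(-5, 3))), 2) = Pow(Add(-15, Add(-60, -2)), 2) = Pow(Add(-15, -62), 2) = Pow(-77, 2) = 5929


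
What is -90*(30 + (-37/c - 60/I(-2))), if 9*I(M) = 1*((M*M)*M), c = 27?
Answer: -25955/3 ≈ -8651.7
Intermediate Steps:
I(M) = M³/9 (I(M) = (1*((M*M)*M))/9 = (1*(M²*M))/9 = (1*M³)/9 = M³/9)
-90*(30 + (-37/c - 60/I(-2))) = -90*(30 + (-37/27 - 60/((⅑)*(-2)³))) = -90*(30 + (-37*1/27 - 60/((⅑)*(-8)))) = -90*(30 + (-37/27 - 60/(-8/9))) = -90*(30 + (-37/27 - 60*(-9/8))) = -90*(30 + (-37/27 + 135/2)) = -90*(30 + 3571/54) = -90*5191/54 = -25955/3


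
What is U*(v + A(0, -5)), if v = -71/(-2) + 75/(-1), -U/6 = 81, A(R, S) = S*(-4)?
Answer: 9477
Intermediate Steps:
A(R, S) = -4*S
U = -486 (U = -6*81 = -486)
v = -79/2 (v = -71*(-1/2) + 75*(-1) = 71/2 - 75 = -79/2 ≈ -39.500)
U*(v + A(0, -5)) = -486*(-79/2 - 4*(-5)) = -486*(-79/2 + 20) = -486*(-39/2) = 9477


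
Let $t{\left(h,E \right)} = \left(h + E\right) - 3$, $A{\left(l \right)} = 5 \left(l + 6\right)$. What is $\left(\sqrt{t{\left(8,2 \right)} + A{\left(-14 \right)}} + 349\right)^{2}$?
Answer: $\left(349 + i \sqrt{33}\right)^{2} \approx 1.2177 \cdot 10^{5} + 4009.7 i$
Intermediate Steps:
$A{\left(l \right)} = 30 + 5 l$ ($A{\left(l \right)} = 5 \left(6 + l\right) = 30 + 5 l$)
$t{\left(h,E \right)} = -3 + E + h$ ($t{\left(h,E \right)} = \left(E + h\right) - 3 = -3 + E + h$)
$\left(\sqrt{t{\left(8,2 \right)} + A{\left(-14 \right)}} + 349\right)^{2} = \left(\sqrt{\left(-3 + 2 + 8\right) + \left(30 + 5 \left(-14\right)\right)} + 349\right)^{2} = \left(\sqrt{7 + \left(30 - 70\right)} + 349\right)^{2} = \left(\sqrt{7 - 40} + 349\right)^{2} = \left(\sqrt{-33} + 349\right)^{2} = \left(i \sqrt{33} + 349\right)^{2} = \left(349 + i \sqrt{33}\right)^{2}$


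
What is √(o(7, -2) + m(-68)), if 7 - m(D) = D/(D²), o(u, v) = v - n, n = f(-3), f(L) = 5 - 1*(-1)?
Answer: I*√1139/34 ≈ 0.99262*I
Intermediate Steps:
f(L) = 6 (f(L) = 5 + 1 = 6)
n = 6
o(u, v) = -6 + v (o(u, v) = v - 1*6 = v - 6 = -6 + v)
m(D) = 7 - 1/D (m(D) = 7 - D/(D²) = 7 - D/D² = 7 - 1/D)
√(o(7, -2) + m(-68)) = √((-6 - 2) + (7 - 1/(-68))) = √(-8 + (7 - 1*(-1/68))) = √(-8 + (7 + 1/68)) = √(-8 + 477/68) = √(-67/68) = I*√1139/34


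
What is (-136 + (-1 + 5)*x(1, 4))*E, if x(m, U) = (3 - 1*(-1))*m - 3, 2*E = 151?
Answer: -9966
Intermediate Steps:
E = 151/2 (E = (1/2)*151 = 151/2 ≈ 75.500)
x(m, U) = -3 + 4*m (x(m, U) = (3 + 1)*m - 3 = 4*m - 3 = -3 + 4*m)
(-136 + (-1 + 5)*x(1, 4))*E = (-136 + (-1 + 5)*(-3 + 4*1))*(151/2) = (-136 + 4*(-3 + 4))*(151/2) = (-136 + 4*1)*(151/2) = (-136 + 4)*(151/2) = -132*151/2 = -9966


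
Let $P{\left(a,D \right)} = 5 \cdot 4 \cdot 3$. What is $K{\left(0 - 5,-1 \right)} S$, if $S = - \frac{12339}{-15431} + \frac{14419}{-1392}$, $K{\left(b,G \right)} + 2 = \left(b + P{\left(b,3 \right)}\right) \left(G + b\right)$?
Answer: $\frac{17041867183}{5369988} \approx 3173.5$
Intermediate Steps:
$P{\left(a,D \right)} = 60$ ($P{\left(a,D \right)} = 20 \cdot 3 = 60$)
$K{\left(b,G \right)} = -2 + \left(60 + b\right) \left(G + b\right)$ ($K{\left(b,G \right)} = -2 + \left(b + 60\right) \left(G + b\right) = -2 + \left(60 + b\right) \left(G + b\right)$)
$S = - \frac{205323701}{21479952}$ ($S = \left(-12339\right) \left(- \frac{1}{15431}\right) + 14419 \left(- \frac{1}{1392}\right) = \frac{12339}{15431} - \frac{14419}{1392} = - \frac{205323701}{21479952} \approx -9.5589$)
$K{\left(0 - 5,-1 \right)} S = \left(-2 + \left(0 - 5\right)^{2} + 60 \left(-1\right) + 60 \left(0 - 5\right) - \left(0 - 5\right)\right) \left(- \frac{205323701}{21479952}\right) = \left(-2 + \left(0 - 5\right)^{2} - 60 + 60 \left(0 - 5\right) - \left(0 - 5\right)\right) \left(- \frac{205323701}{21479952}\right) = \left(-2 + \left(-5\right)^{2} - 60 + 60 \left(-5\right) - -5\right) \left(- \frac{205323701}{21479952}\right) = \left(-2 + 25 - 60 - 300 + 5\right) \left(- \frac{205323701}{21479952}\right) = \left(-332\right) \left(- \frac{205323701}{21479952}\right) = \frac{17041867183}{5369988}$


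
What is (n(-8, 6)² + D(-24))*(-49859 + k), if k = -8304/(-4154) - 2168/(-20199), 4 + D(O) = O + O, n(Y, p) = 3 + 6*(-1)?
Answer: 89941481577739/41953323 ≈ 2.1438e+6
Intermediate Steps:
n(Y, p) = -3 (n(Y, p) = 3 - 6 = -3)
D(O) = -4 + 2*O (D(O) = -4 + (O + O) = -4 + 2*O)
k = 88369184/41953323 (k = -8304*(-1/4154) - 2168*(-1/20199) = 4152/2077 + 2168/20199 = 88369184/41953323 ≈ 2.1064)
(n(-8, 6)² + D(-24))*(-49859 + k) = ((-3)² + (-4 + 2*(-24)))*(-49859 + 88369184/41953323) = (9 + (-4 - 48))*(-2091662362273/41953323) = (9 - 52)*(-2091662362273/41953323) = -43*(-2091662362273/41953323) = 89941481577739/41953323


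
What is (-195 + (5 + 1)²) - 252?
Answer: -411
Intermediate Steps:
(-195 + (5 + 1)²) - 252 = (-195 + 6²) - 252 = (-195 + 36) - 252 = -159 - 252 = -411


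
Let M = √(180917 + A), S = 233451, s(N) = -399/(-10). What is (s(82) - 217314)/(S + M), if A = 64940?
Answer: -507228559191/544991235440 + 2172741*√245857/544991235440 ≈ -0.92873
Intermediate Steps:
s(N) = 399/10 (s(N) = -399*(-⅒) = 399/10)
M = √245857 (M = √(180917 + 64940) = √245857 ≈ 495.84)
(s(82) - 217314)/(S + M) = (399/10 - 217314)/(233451 + √245857) = -2172741/(10*(233451 + √245857))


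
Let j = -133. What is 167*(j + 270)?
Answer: 22879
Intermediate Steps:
167*(j + 270) = 167*(-133 + 270) = 167*137 = 22879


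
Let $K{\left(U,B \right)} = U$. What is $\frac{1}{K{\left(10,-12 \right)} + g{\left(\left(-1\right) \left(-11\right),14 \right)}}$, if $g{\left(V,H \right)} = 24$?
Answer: $\frac{1}{34} \approx 0.029412$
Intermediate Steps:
$\frac{1}{K{\left(10,-12 \right)} + g{\left(\left(-1\right) \left(-11\right),14 \right)}} = \frac{1}{10 + 24} = \frac{1}{34}$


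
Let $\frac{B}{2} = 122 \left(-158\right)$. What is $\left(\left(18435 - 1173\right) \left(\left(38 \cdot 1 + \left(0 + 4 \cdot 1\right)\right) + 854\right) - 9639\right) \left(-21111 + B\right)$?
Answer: $-922217732919$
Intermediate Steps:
$B = -38552$ ($B = 2 \cdot 122 \left(-158\right) = 2 \left(-19276\right) = -38552$)
$\left(\left(18435 - 1173\right) \left(\left(38 \cdot 1 + \left(0 + 4 \cdot 1\right)\right) + 854\right) - 9639\right) \left(-21111 + B\right) = \left(\left(18435 - 1173\right) \left(\left(38 \cdot 1 + \left(0 + 4 \cdot 1\right)\right) + 854\right) - 9639\right) \left(-21111 - 38552\right) = \left(17262 \left(\left(38 + \left(0 + 4\right)\right) + 854\right) - 9639\right) \left(-59663\right) = \left(17262 \left(\left(38 + 4\right) + 854\right) - 9639\right) \left(-59663\right) = \left(17262 \left(42 + 854\right) - 9639\right) \left(-59663\right) = \left(17262 \cdot 896 - 9639\right) \left(-59663\right) = \left(15466752 - 9639\right) \left(-59663\right) = 15457113 \left(-59663\right) = -922217732919$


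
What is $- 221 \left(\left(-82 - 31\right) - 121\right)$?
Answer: $51714$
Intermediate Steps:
$- 221 \left(\left(-82 - 31\right) - 121\right) = - 221 \left(-113 - 121\right) = \left(-221\right) \left(-234\right) = 51714$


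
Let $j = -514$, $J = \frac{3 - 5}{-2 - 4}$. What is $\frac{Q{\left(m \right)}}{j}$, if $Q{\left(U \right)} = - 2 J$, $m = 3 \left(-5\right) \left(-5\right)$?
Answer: $\frac{1}{771} \approx 0.001297$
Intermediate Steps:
$J = \frac{1}{3}$ ($J = - \frac{2}{-6} = \left(-2\right) \left(- \frac{1}{6}\right) = \frac{1}{3} \approx 0.33333$)
$m = 75$ ($m = \left(-15\right) \left(-5\right) = 75$)
$Q{\left(U \right)} = - \frac{2}{3}$ ($Q{\left(U \right)} = \left(-2\right) \frac{1}{3} = - \frac{2}{3}$)
$\frac{Q{\left(m \right)}}{j} = - \frac{2}{3 \left(-514\right)} = \left(- \frac{2}{3}\right) \left(- \frac{1}{514}\right) = \frac{1}{771}$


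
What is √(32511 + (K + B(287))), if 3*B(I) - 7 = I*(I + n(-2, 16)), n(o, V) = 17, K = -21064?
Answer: 2*√10133 ≈ 201.33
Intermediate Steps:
B(I) = 7/3 + I*(17 + I)/3 (B(I) = 7/3 + (I*(I + 17))/3 = 7/3 + (I*(17 + I))/3 = 7/3 + I*(17 + I)/3)
√(32511 + (K + B(287))) = √(32511 + (-21064 + (7/3 + (⅓)*287² + (17/3)*287))) = √(32511 + (-21064 + (7/3 + (⅓)*82369 + 4879/3))) = √(32511 + (-21064 + (7/3 + 82369/3 + 4879/3))) = √(32511 + (-21064 + 29085)) = √(32511 + 8021) = √40532 = 2*√10133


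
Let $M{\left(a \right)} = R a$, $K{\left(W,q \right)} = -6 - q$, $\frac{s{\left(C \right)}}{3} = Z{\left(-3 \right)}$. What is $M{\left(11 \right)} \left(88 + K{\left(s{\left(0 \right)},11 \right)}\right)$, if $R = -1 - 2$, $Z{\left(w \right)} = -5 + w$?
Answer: $-2343$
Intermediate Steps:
$R = -3$ ($R = -1 - 2 = -3$)
$s{\left(C \right)} = -24$ ($s{\left(C \right)} = 3 \left(-5 - 3\right) = 3 \left(-8\right) = -24$)
$M{\left(a \right)} = - 3 a$
$M{\left(11 \right)} \left(88 + K{\left(s{\left(0 \right)},11 \right)}\right) = \left(-3\right) 11 \left(88 - 17\right) = - 33 \left(88 - 17\right) = \left(-33\right) 71 = -2343$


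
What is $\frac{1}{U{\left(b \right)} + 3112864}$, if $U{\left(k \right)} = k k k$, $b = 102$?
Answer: $\frac{1}{4174072} \approx 2.3957 \cdot 10^{-7}$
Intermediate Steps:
$U{\left(k \right)} = k^{3}$ ($U{\left(k \right)} = k^{2} k = k^{3}$)
$\frac{1}{U{\left(b \right)} + 3112864} = \frac{1}{102^{3} + 3112864} = \frac{1}{1061208 + 3112864} = \frac{1}{4174072}$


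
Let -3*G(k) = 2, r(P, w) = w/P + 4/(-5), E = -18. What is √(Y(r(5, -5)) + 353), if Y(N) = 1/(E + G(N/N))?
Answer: √276710/28 ≈ 18.787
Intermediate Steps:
r(P, w) = -⅘ + w/P (r(P, w) = w/P + 4*(-⅕) = w/P - ⅘ = -⅘ + w/P)
G(k) = -⅔ (G(k) = -⅓*2 = -⅔)
Y(N) = -3/56 (Y(N) = 1/(-18 - ⅔) = 1/(-56/3) = -3/56)
√(Y(r(5, -5)) + 353) = √(-3/56 + 353) = √(19765/56) = √276710/28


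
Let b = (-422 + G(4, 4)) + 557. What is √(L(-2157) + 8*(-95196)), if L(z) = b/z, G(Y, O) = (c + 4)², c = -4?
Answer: I*√393700987203/719 ≈ 872.68*I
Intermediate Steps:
G(Y, O) = 0 (G(Y, O) = (-4 + 4)² = 0² = 0)
b = 135 (b = (-422 + 0) + 557 = -422 + 557 = 135)
L(z) = 135/z
√(L(-2157) + 8*(-95196)) = √(135/(-2157) + 8*(-95196)) = √(135*(-1/2157) - 761568) = √(-45/719 - 761568) = √(-547567437/719) = I*√393700987203/719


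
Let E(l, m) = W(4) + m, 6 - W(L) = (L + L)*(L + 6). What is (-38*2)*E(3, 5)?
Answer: 5244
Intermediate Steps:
W(L) = 6 - 2*L*(6 + L) (W(L) = 6 - (L + L)*(L + 6) = 6 - 2*L*(6 + L))
E(l, m) = -74 + m (E(l, m) = (6 - 12*4 - 2*4**2) + m = (6 - 48 - 2*16) + m = (6 - 48 - 32) + m = -74 + m)
(-38*2)*E(3, 5) = (-38*2)*(-74 + 5) = -19*4*(-69) = -76*(-69) = 5244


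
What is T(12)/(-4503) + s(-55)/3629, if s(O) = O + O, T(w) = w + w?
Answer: -10218/286691 ≈ -0.035641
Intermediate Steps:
T(w) = 2*w
s(O) = 2*O
T(12)/(-4503) + s(-55)/3629 = (2*12)/(-4503) + (2*(-55))/3629 = 24*(-1/4503) - 110*1/3629 = -8/1501 - 110/3629 = -10218/286691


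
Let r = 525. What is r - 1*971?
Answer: -446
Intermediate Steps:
r - 1*971 = 525 - 1*971 = 525 - 971 = -446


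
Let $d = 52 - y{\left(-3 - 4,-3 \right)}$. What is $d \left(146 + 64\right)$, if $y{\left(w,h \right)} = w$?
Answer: $12390$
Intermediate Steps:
$d = 59$ ($d = 52 - \left(-3 - 4\right) = 52 - -7 = 52 + 7 = 59$)
$d \left(146 + 64\right) = 59 \left(146 + 64\right) = 59 \cdot 210 = 12390$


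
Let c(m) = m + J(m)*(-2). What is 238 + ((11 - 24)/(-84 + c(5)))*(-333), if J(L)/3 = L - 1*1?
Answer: 20185/103 ≈ 195.97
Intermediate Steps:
J(L) = -3 + 3*L (J(L) = 3*(L - 1*1) = 3*(L - 1) = 3*(-1 + L) = -3 + 3*L)
c(m) = 6 - 5*m (c(m) = m + (-3 + 3*m)*(-2) = m + (6 - 6*m) = 6 - 5*m)
238 + ((11 - 24)/(-84 + c(5)))*(-333) = 238 + ((11 - 24)/(-84 + (6 - 5*5)))*(-333) = 238 - 13/(-84 + (6 - 25))*(-333) = 238 - 13/(-84 - 19)*(-333) = 238 - 13/(-103)*(-333) = 238 - 13*(-1/103)*(-333) = 238 + (13/103)*(-333) = 238 - 4329/103 = 20185/103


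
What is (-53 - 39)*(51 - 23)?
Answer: -2576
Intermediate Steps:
(-53 - 39)*(51 - 23) = -92*28 = -2576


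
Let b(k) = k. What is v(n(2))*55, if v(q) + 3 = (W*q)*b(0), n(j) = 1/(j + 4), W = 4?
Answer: -165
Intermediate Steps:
n(j) = 1/(4 + j)
v(q) = -3 (v(q) = -3 + (4*q)*0 = -3 + 0 = -3)
v(n(2))*55 = -3*55 = -165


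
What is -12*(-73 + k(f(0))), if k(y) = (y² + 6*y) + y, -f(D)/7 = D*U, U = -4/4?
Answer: 876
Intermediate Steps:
U = -1 (U = -4*¼ = -1)
f(D) = 7*D (f(D) = -7*D*(-1) = -(-7)*D = 7*D)
k(y) = y² + 7*y
-12*(-73 + k(f(0))) = -12*(-73 + (7*0)*(7 + 7*0)) = -12*(-73 + 0*(7 + 0)) = -12*(-73 + 0*7) = -12*(-73 + 0) = -12*(-73) = 876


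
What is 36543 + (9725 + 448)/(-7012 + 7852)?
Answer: 10235431/280 ≈ 36555.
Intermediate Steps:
36543 + (9725 + 448)/(-7012 + 7852) = 36543 + 10173/840 = 36543 + 10173*(1/840) = 36543 + 3391/280 = 10235431/280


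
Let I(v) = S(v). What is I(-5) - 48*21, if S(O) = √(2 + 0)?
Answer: -1008 + √2 ≈ -1006.6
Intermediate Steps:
S(O) = √2
I(v) = √2
I(-5) - 48*21 = √2 - 48*21 = √2 - 1008 = -1008 + √2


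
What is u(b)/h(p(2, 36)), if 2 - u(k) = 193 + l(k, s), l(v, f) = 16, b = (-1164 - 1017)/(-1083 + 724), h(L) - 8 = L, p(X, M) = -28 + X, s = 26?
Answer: 23/2 ≈ 11.500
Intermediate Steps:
h(L) = 8 + L
b = 2181/359 (b = -2181/(-359) = -2181*(-1/359) = 2181/359 ≈ 6.0752)
u(k) = -207 (u(k) = 2 - (193 + 16) = 2 - 1*209 = 2 - 209 = -207)
u(b)/h(p(2, 36)) = -207/(8 + (-28 + 2)) = -207/(8 - 26) = -207/(-18) = -207*(-1/18) = 23/2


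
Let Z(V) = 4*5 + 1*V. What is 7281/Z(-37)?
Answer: -7281/17 ≈ -428.29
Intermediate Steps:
Z(V) = 20 + V
7281/Z(-37) = 7281/(20 - 37) = 7281/(-17) = 7281*(-1/17) = -7281/17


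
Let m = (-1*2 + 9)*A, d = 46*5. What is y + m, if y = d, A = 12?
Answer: 314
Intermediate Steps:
d = 230
y = 230
m = 84 (m = (-1*2 + 9)*12 = (-2 + 9)*12 = 7*12 = 84)
y + m = 230 + 84 = 314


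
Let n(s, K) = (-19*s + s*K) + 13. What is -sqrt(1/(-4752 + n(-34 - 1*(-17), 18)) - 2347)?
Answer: -I*sqrt(52331730270)/4722 ≈ -48.446*I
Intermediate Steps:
n(s, K) = 13 - 19*s + K*s (n(s, K) = (-19*s + K*s) + 13 = 13 - 19*s + K*s)
-sqrt(1/(-4752 + n(-34 - 1*(-17), 18)) - 2347) = -sqrt(1/(-4752 + (13 - 19*(-34 - 1*(-17)) + 18*(-34 - 1*(-17)))) - 2347) = -sqrt(1/(-4752 + (13 - 19*(-34 + 17) + 18*(-34 + 17))) - 2347) = -sqrt(1/(-4752 + (13 - 19*(-17) + 18*(-17))) - 2347) = -sqrt(1/(-4752 + (13 + 323 - 306)) - 2347) = -sqrt(1/(-4752 + 30) - 2347) = -sqrt(1/(-4722) - 2347) = -sqrt(-1/4722 - 2347) = -sqrt(-11082535/4722) = -I*sqrt(52331730270)/4722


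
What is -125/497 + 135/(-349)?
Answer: -110720/173453 ≈ -0.63833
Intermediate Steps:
-125/497 + 135/(-349) = -125*1/497 + 135*(-1/349) = -125/497 - 135/349 = -110720/173453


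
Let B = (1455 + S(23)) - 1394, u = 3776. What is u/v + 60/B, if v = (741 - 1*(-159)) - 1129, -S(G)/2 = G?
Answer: -2860/229 ≈ -12.489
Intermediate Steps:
S(G) = -2*G
B = 15 (B = (1455 - 2*23) - 1394 = (1455 - 46) - 1394 = 1409 - 1394 = 15)
v = -229 (v = (741 + 159) - 1129 = 900 - 1129 = -229)
u/v + 60/B = 3776/(-229) + 60/15 = 3776*(-1/229) + 60*(1/15) = -3776/229 + 4 = -2860/229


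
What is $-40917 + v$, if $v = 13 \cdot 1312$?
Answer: $-23861$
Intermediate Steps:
$v = 17056$
$-40917 + v = -40917 + 17056 = -23861$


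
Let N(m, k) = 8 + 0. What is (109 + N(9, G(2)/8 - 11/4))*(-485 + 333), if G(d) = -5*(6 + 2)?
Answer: -17784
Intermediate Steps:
G(d) = -40 (G(d) = -5*8 = -40)
N(m, k) = 8
(109 + N(9, G(2)/8 - 11/4))*(-485 + 333) = (109 + 8)*(-485 + 333) = 117*(-152) = -17784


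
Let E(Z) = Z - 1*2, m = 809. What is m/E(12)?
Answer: 809/10 ≈ 80.900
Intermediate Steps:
E(Z) = -2 + Z (E(Z) = Z - 2 = -2 + Z)
m/E(12) = 809/(-2 + 12) = 809/10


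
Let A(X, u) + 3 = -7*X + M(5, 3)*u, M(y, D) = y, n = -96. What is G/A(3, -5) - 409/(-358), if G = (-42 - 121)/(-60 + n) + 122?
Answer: -1872707/1368276 ≈ -1.3687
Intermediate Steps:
A(X, u) = -3 - 7*X + 5*u (A(X, u) = -3 + (-7*X + 5*u) = -3 - 7*X + 5*u)
G = 19195/156 (G = (-42 - 121)/(-60 - 96) + 122 = -163/(-156) + 122 = -163*(-1/156) + 122 = 163/156 + 122 = 19195/156 ≈ 123.04)
G/A(3, -5) - 409/(-358) = 19195/(156*(-3 - 7*3 + 5*(-5))) - 409/(-358) = 19195/(156*(-3 - 21 - 25)) - 409*(-1/358) = (19195/156)/(-49) + 409/358 = (19195/156)*(-1/49) + 409/358 = -19195/7644 + 409/358 = -1872707/1368276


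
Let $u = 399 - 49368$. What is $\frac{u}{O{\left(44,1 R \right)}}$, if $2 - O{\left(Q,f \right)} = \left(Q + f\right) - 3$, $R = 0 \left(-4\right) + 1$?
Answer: $\frac{48969}{40} \approx 1224.2$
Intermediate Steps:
$R = 1$ ($R = 0 + 1 = 1$)
$O{\left(Q,f \right)} = 5 - Q - f$ ($O{\left(Q,f \right)} = 2 - \left(\left(Q + f\right) - 3\right) = 2 - \left(-3 + Q + f\right) = 5 - Q - f$)
$u = -48969$ ($u = 399 - 49368 = -48969$)
$\frac{u}{O{\left(44,1 R \right)}} = - \frac{48969}{5 - 44 - 1 \cdot 1} = - \frac{48969}{5 - 44 - 1} = - \frac{48969}{-40} = \left(-48969\right) \left(- \frac{1}{40}\right) = \frac{48969}{40}$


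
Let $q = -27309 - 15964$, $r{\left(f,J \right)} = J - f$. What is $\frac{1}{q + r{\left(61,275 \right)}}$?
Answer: $- \frac{1}{43059} \approx -2.3224 \cdot 10^{-5}$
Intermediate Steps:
$q = -43273$ ($q = -27309 - 15964 = -43273$)
$\frac{1}{q + r{\left(61,275 \right)}} = \frac{1}{-43273 + \left(275 - 61\right)} = \frac{1}{-43273 + 214} = \frac{1}{-43059} = - \frac{1}{43059}$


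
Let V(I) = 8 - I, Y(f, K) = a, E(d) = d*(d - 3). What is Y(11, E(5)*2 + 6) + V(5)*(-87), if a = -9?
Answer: -270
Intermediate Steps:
E(d) = d*(-3 + d)
Y(f, K) = -9
Y(11, E(5)*2 + 6) + V(5)*(-87) = -9 + (8 - 1*5)*(-87) = -9 + (8 - 5)*(-87) = -9 + 3*(-87) = -9 - 261 = -270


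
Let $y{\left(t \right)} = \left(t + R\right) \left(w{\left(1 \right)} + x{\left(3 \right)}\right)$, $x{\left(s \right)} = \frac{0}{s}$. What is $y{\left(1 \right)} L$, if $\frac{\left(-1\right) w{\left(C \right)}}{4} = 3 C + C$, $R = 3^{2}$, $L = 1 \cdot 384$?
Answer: $-61440$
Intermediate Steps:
$L = 384$
$R = 9$
$x{\left(s \right)} = 0$
$w{\left(C \right)} = - 16 C$ ($w{\left(C \right)} = - 4 \left(3 C + C\right) = - 4 \cdot 4 C = - 16 C$)
$y{\left(t \right)} = -144 - 16 t$ ($y{\left(t \right)} = \left(t + 9\right) \left(\left(-16\right) 1 + 0\right) = \left(9 + t\right) \left(-16 + 0\right) = \left(9 + t\right) \left(-16\right) = -144 - 16 t$)
$y{\left(1 \right)} L = \left(-144 - 16\right) 384 = \left(-160\right) 384 = -61440$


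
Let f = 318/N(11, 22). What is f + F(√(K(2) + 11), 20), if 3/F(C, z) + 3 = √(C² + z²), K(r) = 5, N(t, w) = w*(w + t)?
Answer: 2060/4477 + 12*√26/407 ≈ 0.61047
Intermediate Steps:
N(t, w) = w*(t + w)
f = 53/121 (f = 318/((22*(11 + 22))) = 318/((22*33)) = 318/726 = 318*(1/726) = 53/121 ≈ 0.43802)
F(C, z) = 3/(-3 + √(C² + z²))
f + F(√(K(2) + 11), 20) = 53/121 + 3/(-3 + √((√(5 + 11))² + 20²)) = 53/121 + 3/(-3 + √((√16)² + 400)) = 53/121 + 3/(-3 + √(4² + 400)) = 53/121 + 3/(-3 + √(16 + 400)) = 53/121 + 3/(-3 + √416) = 53/121 + 3/(-3 + 4*√26)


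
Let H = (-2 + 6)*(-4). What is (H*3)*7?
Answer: -336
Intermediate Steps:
H = -16 (H = 4*(-4) = -16)
(H*3)*7 = -16*3*7 = -48*7 = -336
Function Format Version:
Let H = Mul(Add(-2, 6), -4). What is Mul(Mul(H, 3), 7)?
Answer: -336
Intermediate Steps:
H = -16 (H = Mul(4, -4) = -16)
Mul(Mul(H, 3), 7) = Mul(Mul(-16, 3), 7) = Mul(-48, 7) = -336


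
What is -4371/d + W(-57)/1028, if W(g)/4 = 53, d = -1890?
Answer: 407839/161910 ≈ 2.5189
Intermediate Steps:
W(g) = 212 (W(g) = 4*53 = 212)
-4371/d + W(-57)/1028 = -4371/(-1890) + 212/1028 = -4371*(-1/1890) + 212*(1/1028) = 1457/630 + 53/257 = 407839/161910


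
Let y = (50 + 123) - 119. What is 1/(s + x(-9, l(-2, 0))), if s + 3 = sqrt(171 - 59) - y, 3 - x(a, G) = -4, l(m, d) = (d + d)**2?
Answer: -25/1194 - sqrt(7)/597 ≈ -0.025370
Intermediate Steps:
l(m, d) = 4*d**2 (l(m, d) = (2*d)**2 = 4*d**2)
x(a, G) = 7 (x(a, G) = 3 - 1*(-4) = 3 + 4 = 7)
y = 54 (y = 173 - 119 = 54)
s = -57 + 4*sqrt(7) (s = -3 + (sqrt(171 - 59) - 1*54) = -3 + (sqrt(112) - 54) = -3 + (4*sqrt(7) - 54) = -3 + (-54 + 4*sqrt(7)) = -57 + 4*sqrt(7) ≈ -46.417)
1/(s + x(-9, l(-2, 0))) = 1/((-57 + 4*sqrt(7)) + 7) = 1/(-50 + 4*sqrt(7))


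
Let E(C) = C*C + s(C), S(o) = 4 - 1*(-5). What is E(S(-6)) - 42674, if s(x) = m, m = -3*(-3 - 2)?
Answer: -42578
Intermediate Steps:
S(o) = 9 (S(o) = 4 + 5 = 9)
m = 15 (m = -3*(-5) = 15)
s(x) = 15
E(C) = 15 + C² (E(C) = C*C + 15 = C² + 15 = 15 + C²)
E(S(-6)) - 42674 = (15 + 9²) - 42674 = (15 + 81) - 42674 = 96 - 42674 = -42578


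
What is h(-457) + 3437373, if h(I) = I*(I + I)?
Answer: 3855071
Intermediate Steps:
h(I) = 2*I² (h(I) = I*(2*I) = 2*I²)
h(-457) + 3437373 = 2*(-457)² + 3437373 = 2*208849 + 3437373 = 417698 + 3437373 = 3855071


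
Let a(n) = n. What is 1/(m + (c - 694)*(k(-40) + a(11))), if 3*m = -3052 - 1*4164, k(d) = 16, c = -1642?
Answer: -3/196432 ≈ -1.5272e-5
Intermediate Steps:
m = -7216/3 (m = (-3052 - 1*4164)/3 = (-3052 - 4164)/3 = (⅓)*(-7216) = -7216/3 ≈ -2405.3)
1/(m + (c - 694)*(k(-40) + a(11))) = 1/(-7216/3 + (-1642 - 694)*(16 + 11)) = 1/(-7216/3 - 2336*27) = 1/(-7216/3 - 63072) = 1/(-196432/3) = -3/196432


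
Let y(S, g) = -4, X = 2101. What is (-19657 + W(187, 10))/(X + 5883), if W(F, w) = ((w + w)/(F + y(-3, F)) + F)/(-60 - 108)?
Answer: -604369049/245460096 ≈ -2.4622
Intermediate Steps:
W(F, w) = -F/168 - w/(84*(-4 + F)) (W(F, w) = ((w + w)/(F - 4) + F)/(-60 - 108) = ((2*w)/(-4 + F) + F)/(-168) = (2*w/(-4 + F) + F)*(-1/168) = (F + 2*w/(-4 + F))*(-1/168) = -F/168 - w/(84*(-4 + F)))
(-19657 + W(187, 10))/(X + 5883) = (-19657 + (-1*187² - 2*10 + 4*187)/(168*(-4 + 187)))/(2101 + 5883) = (-19657 + (1/168)*(-1*34969 - 20 + 748)/183)/7984 = (-19657 + (1/168)*(1/183)*(-34969 - 20 + 748))*(1/7984) = (-19657 + (1/168)*(1/183)*(-34241))*(1/7984) = (-19657 - 34241/30744)*(1/7984) = -604369049/30744*1/7984 = -604369049/245460096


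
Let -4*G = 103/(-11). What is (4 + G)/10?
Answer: 279/440 ≈ 0.63409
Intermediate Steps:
G = 103/44 (G = -103/(4*(-11)) = -103*(-1)/(4*11) = -¼*(-103/11) = 103/44 ≈ 2.3409)
(4 + G)/10 = (4 + 103/44)/10 = (279/44)*(⅒) = 279/440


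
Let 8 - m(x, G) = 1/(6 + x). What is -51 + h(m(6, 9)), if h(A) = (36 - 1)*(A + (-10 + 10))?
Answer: 2713/12 ≈ 226.08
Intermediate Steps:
m(x, G) = 8 - 1/(6 + x)
h(A) = 35*A (h(A) = 35*(A + 0) = 35*A)
-51 + h(m(6, 9)) = -51 + 35*((47 + 8*6)/(6 + 6)) = -51 + 35*((47 + 48)/12) = -51 + 35*((1/12)*95) = -51 + 35*(95/12) = -51 + 3325/12 = 2713/12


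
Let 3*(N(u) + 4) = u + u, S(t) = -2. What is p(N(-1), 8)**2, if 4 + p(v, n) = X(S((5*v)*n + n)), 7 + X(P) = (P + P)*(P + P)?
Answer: 25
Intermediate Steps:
X(P) = -7 + 4*P**2 (X(P) = -7 + (P + P)*(P + P) = -7 + (2*P)*(2*P) = -7 + 4*P**2)
N(u) = -4 + 2*u/3 (N(u) = -4 + (u + u)/3 = -4 + (2*u)/3 = -4 + 2*u/3)
p(v, n) = 5 (p(v, n) = -4 + (-7 + 4*(-2)**2) = -4 + (-7 + 4*4) = -4 + (-7 + 16) = -4 + 9 = 5)
p(N(-1), 8)**2 = 5**2 = 25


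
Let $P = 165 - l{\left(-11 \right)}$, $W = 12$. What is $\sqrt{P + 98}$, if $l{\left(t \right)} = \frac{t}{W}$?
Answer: $\frac{\sqrt{9501}}{6} \approx 16.246$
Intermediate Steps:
$l{\left(t \right)} = \frac{t}{12}$
$P = \frac{1991}{12}$ ($P = 165 - \frac{1}{12} \left(-11\right) = 165 - - \frac{11}{12} = 165 + \frac{11}{12} = \frac{1991}{12} \approx 165.92$)
$\sqrt{P + 98} = \sqrt{\frac{1991}{12} + 98} = \sqrt{\frac{3167}{12}} = \frac{\sqrt{9501}}{6}$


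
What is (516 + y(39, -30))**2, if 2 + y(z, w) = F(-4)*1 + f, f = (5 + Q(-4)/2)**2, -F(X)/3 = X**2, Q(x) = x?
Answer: 225625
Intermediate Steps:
F(X) = -3*X**2
f = 9 (f = (5 - 4/2)**2 = (5 - 4*1/2)**2 = (5 - 2)**2 = 3**2 = 9)
y(z, w) = -41 (y(z, w) = -2 + (-3*(-4)**2*1 + 9) = -2 + (-3*16*1 + 9) = -2 + (-48*1 + 9) = -2 + (-48 + 9) = -2 - 39 = -41)
(516 + y(39, -30))**2 = (516 - 41)**2 = 475**2 = 225625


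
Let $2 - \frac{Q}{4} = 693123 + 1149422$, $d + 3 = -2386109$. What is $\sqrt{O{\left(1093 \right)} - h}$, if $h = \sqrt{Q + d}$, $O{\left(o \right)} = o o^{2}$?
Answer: $\sqrt{1305751357 - 2 i \sqrt{2439071}} \approx 36135.0 - 0.04 i$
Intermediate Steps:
$d = -2386112$ ($d = -3 - 2386109 = -2386112$)
$Q = -7370172$ ($Q = 8 - 4 \left(693123 + 1149422\right) = 8 - 7370180 = -7370172$)
$O{\left(o \right)} = o^{3}$
$h = 2 i \sqrt{2439071}$ ($h = \sqrt{-7370172 - 2386112} = \sqrt{-9756284} = 2 i \sqrt{2439071} \approx 3123.5 i$)
$\sqrt{O{\left(1093 \right)} - h} = \sqrt{1093^{3} - 2 i \sqrt{2439071}} = \sqrt{1305751357 - 2 i \sqrt{2439071}}$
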